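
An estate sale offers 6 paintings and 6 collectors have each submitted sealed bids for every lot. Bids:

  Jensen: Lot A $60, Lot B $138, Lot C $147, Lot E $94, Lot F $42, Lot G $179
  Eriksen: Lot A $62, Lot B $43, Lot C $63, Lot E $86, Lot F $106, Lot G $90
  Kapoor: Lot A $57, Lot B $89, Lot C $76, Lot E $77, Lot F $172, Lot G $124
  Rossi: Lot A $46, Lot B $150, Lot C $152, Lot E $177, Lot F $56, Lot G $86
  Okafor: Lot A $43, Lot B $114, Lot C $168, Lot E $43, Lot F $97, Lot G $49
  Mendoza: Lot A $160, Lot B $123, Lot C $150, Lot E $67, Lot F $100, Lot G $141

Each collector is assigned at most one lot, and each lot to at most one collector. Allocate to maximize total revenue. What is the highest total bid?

Optimal: Jensen→Lot G ($179), Eriksen→Lot E ($86), Kapoor→Lot F ($172), Rossi→Lot B ($150), Okafor→Lot C ($168), Mendoza→Lot A ($160) — total 179+86+172+150+168+160 = $915.
Max-entry greedy (repeatedly take the single best remaining cell) gives $899, worse by 16.
Next-best assignment: Jensen→Lot B, Eriksen→Lot G, Kapoor→Lot F, Rossi→Lot E, Okafor→Lot C, Mendoza→Lot A = $905.
Swapping Okafor↔Eriksen (Okafor→Lot E $43, Eriksen→Lot C $63) loses 148.
Every other assignment is strictly worse.

Maximum total: $915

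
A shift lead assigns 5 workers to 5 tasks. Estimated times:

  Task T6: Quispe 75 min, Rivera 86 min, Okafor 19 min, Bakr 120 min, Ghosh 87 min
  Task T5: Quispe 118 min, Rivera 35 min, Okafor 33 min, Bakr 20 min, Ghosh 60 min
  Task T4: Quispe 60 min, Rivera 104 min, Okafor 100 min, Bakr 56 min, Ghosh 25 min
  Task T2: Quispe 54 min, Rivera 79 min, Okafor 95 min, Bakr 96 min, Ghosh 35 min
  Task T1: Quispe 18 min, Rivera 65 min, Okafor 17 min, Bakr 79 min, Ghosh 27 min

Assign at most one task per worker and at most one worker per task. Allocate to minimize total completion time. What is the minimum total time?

This is a one-to-one assignment (minimum-cost bipartite matching).
Optimal: Quispe→Task T1 (18 min), Rivera→Task T2 (79 min), Okafor→Task T6 (19 min), Bakr→Task T5 (20 min), Ghosh→Task T4 (25 min) — total 18+79+19+20+25 = 161 min.
Row-greedy (each worker in turn takes its cheapest remaining task) gives 163 min, worse by 2.

Minimum total: 161 min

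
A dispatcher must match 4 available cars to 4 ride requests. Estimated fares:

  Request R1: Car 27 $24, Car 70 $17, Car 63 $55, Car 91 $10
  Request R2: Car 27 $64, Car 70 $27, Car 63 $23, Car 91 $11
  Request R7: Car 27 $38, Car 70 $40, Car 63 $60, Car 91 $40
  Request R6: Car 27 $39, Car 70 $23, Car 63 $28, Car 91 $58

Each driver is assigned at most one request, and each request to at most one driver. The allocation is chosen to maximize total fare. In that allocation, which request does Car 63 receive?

Car 63 receives Request R1.

Optimal: Car 27→Request R2 ($64), Car 70→Request R7 ($40), Car 63→Request R1 ($55), Car 91→Request R6 ($58) — total 64+40+55+58 = $217.
Max-entry greedy (repeatedly take the single best remaining cell) gives $199, worse by 18.
Next-best assignment: Car 27→Request R2, Car 70→Request R1, Car 63→Request R7, Car 91→Request R6 = $199.
Car 63's own top request is Request R7 ($60), but forcing Car 63→Request R7 and reassigning the rest optimally gives only $199 — worse by 18.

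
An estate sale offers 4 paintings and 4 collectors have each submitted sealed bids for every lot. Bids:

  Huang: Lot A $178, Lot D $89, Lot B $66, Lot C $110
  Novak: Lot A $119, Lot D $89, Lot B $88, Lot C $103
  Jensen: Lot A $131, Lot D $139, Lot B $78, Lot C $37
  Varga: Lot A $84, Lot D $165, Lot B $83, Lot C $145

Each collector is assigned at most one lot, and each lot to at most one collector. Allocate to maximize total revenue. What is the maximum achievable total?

Optimal: Huang→Lot A ($178), Novak→Lot B ($88), Jensen→Lot D ($139), Varga→Lot C ($145) — total 178+88+139+145 = $550.
Next-best assignment: Huang→Lot A, Novak→Lot C, Jensen→Lot B, Varga→Lot D = $524.

Maximum total: $550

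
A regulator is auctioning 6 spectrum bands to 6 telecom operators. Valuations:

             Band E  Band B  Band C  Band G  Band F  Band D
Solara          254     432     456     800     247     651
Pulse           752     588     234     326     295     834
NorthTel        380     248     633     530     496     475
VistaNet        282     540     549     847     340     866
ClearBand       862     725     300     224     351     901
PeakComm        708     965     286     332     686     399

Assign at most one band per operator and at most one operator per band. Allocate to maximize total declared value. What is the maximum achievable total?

Optimal: Solara→Band G ($800M), Pulse→Band D ($834M), NorthTel→Band F ($496M), VistaNet→Band C ($549M), ClearBand→Band E ($862M), PeakComm→Band B ($965M) — total 800+834+496+549+862+965 = $4506M.
Max-entry greedy (repeatedly take the single best remaining cell) gives $4345M, worse by 161.

Maximum total: $4506M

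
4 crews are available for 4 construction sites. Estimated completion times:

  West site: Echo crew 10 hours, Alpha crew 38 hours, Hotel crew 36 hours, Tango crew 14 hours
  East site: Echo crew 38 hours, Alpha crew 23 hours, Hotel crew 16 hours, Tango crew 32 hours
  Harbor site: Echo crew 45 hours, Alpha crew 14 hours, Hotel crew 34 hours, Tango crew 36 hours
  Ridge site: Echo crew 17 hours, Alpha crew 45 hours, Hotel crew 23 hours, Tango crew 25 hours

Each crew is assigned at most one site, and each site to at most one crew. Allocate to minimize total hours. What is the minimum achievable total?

Min total: 61 hours

Optimal: Echo crew→Ridge site (17 hours), Alpha crew→Harbor site (14 hours), Hotel crew→East site (16 hours), Tango crew→West site (14 hours) — total 17+14+16+14 = 61 hours.
Column-greedy (each site in turn goes to its cheapest remaining crew) gives 65 hours, worse by 4.
Every other assignment is strictly worse.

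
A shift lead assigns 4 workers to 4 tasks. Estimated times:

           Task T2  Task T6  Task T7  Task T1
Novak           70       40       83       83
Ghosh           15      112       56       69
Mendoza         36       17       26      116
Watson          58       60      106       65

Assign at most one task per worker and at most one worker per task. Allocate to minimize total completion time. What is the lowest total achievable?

Minimum total: 146 min

Optimal: Novak→Task T6 (40 min), Ghosh→Task T2 (15 min), Mendoza→Task T7 (26 min), Watson→Task T1 (65 min) — total 40+15+26+65 = 146 min.
Column-greedy (each task in turn goes to its cheapest remaining worker) gives 180 min, worse by 34.
Next-best assignment: Novak→Task T7, Ghosh→Task T2, Mendoza→Task T6, Watson→Task T1 = 180 min.
Swapping Watson↔Mendoza (Watson→Task T7 106 min, Mendoza→Task T1 116 min) adds 131.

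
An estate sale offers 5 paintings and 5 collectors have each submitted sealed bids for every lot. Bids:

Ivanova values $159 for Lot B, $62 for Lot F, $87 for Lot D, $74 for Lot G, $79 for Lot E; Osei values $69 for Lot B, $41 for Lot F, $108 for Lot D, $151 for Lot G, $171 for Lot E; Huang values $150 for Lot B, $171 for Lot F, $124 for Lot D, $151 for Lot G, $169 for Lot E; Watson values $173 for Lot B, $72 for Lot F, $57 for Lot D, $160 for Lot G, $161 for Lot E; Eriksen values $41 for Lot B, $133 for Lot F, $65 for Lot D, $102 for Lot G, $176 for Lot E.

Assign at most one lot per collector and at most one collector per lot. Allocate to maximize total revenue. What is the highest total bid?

Maximum total: $774

This is a one-to-one assignment (maximum-weight bipartite matching).
Optimal: Ivanova→Lot B ($159), Osei→Lot D ($108), Huang→Lot F ($171), Watson→Lot G ($160), Eriksen→Lot E ($176) — total 159+108+171+160+176 = $774.
Row-greedy (each collector in turn takes its best remaining lot) gives $726, worse by 48.
Swapping Watson↔Eriksen (Watson→Lot E $161, Eriksen→Lot G $102) loses 73.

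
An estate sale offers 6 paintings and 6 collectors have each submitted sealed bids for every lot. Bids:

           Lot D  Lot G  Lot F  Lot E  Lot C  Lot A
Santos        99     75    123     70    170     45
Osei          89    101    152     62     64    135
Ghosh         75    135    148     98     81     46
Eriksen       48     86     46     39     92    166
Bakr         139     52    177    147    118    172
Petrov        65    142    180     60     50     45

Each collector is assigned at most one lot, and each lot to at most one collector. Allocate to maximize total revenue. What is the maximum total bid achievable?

This is the linear assignment problem.
Optimal: Santos→Lot C ($170), Osei→Lot D ($89), Ghosh→Lot G ($135), Eriksen→Lot A ($166), Bakr→Lot E ($147), Petrov→Lot F ($180) — total 170+89+135+166+147+180 = $887.
Swapping Bakr↔Osei (Bakr→Lot D $139, Osei→Lot E $62) loses 35.

Max total: $887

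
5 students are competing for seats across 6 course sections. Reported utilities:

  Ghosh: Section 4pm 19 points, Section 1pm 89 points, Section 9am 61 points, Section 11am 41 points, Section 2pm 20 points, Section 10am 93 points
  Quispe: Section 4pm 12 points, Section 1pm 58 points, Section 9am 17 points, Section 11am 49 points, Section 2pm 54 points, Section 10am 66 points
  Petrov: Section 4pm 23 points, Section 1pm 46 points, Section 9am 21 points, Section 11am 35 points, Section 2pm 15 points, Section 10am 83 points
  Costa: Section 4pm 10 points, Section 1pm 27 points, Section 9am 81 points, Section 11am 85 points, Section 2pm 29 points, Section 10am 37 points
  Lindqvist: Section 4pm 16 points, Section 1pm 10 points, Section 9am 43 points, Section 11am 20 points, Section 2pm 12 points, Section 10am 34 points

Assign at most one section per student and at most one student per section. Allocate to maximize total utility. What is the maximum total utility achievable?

Maximum total: 354 points

Optimal: Ghosh→Section 1pm (89 points), Quispe→Section 2pm (54 points), Petrov→Section 10am (83 points), Costa→Section 11am (85 points), Lindqvist→Section 9am (43 points) — total 89+54+83+85+43 = 354 points.
Row-greedy (each student in turn takes its best remaining section) gives 283 points, worse by 71.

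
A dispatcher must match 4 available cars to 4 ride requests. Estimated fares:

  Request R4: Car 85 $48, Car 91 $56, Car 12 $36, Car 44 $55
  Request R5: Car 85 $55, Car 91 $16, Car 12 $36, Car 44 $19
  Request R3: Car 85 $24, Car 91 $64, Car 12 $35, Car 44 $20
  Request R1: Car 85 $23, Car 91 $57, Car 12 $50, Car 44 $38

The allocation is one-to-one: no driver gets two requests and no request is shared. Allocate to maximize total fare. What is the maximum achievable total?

Maximum total: $224

Optimal: Car 85→Request R5 ($55), Car 91→Request R3 ($64), Car 12→Request R1 ($50), Car 44→Request R4 ($55) — total 55+64+50+55 = $224.
Column-greedy (each request in turn goes to its best remaining driver) gives $184, worse by 40.
No other one-to-one assignment exceeds $224.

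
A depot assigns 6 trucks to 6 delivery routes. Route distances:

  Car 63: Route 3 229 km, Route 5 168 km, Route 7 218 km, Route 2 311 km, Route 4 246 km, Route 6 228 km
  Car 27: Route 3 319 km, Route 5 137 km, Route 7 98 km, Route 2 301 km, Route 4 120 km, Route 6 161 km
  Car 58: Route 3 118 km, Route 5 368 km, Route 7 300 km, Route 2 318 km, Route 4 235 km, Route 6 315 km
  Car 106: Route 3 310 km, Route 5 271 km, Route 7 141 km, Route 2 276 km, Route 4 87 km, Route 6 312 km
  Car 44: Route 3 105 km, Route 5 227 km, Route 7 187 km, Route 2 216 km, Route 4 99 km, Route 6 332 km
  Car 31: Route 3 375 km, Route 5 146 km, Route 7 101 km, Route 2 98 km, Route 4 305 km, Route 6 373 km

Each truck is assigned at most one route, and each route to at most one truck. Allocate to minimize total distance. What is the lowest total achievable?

Optimal: Car 63→Route 5 (168 km), Car 27→Route 6 (161 km), Car 58→Route 3 (118 km), Car 106→Route 7 (141 km), Car 44→Route 4 (99 km), Car 31→Route 2 (98 km) — total 168+161+118+141+99+98 = 785 km.
Min-entry greedy (repeatedly take the single cheapest remaining cell) gives 871 km, worse by 86.

Minimum total: 785 km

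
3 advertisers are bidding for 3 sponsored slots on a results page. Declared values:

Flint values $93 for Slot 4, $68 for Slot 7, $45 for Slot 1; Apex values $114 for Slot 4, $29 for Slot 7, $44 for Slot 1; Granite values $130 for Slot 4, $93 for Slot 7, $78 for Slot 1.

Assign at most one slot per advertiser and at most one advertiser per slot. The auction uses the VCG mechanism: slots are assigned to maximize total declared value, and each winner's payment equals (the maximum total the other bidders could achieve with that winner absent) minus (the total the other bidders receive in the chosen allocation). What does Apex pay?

Apex pays $52.

Efficient allocation: Flint→Slot 7 ($68), Apex→Slot 4 ($114), Granite→Slot 1 ($78); total welfare W = $260.
Apex receives Slot 4 at value $114, so the others get W − 114 = $146.
Without Apex: best allocation of the remaining 2 bidders over all 3 slots is Flint→Slot 7 ($68), Granite→Slot 4 ($130), total $198.
VCG payment = (others' best without Apex) − (others' welfare with Apex) = 198 − 146 = $52.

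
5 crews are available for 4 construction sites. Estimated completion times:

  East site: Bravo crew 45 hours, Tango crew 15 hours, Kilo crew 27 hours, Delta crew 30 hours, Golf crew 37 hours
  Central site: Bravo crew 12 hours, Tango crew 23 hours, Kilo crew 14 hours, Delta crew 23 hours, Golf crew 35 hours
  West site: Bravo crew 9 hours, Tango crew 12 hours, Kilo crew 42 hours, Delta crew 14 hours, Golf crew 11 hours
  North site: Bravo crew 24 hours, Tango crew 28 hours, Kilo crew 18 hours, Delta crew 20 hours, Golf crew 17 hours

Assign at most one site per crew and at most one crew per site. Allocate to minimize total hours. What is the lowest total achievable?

Min total: 55 hours

Optimal: Tango crew→East site (15 hours), Kilo crew→Central site (14 hours), Bravo crew→West site (9 hours), Golf crew→North site (17 hours) — total 15+14+9+17 = 55 hours.
Column-greedy (each site in turn goes to its cheapest remaining crew) gives 56 hours, worse by 1.
Every other assignment is strictly worse.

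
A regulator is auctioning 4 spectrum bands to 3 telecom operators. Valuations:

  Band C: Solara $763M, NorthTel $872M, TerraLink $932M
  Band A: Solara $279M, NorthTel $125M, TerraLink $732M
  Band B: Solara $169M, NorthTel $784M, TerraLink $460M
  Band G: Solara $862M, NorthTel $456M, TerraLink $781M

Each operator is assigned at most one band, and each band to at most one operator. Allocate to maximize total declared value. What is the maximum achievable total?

Optimal: Solara→Band G ($862M), NorthTel→Band B ($784M), TerraLink→Band C ($932M) — total 862+784+932 = $2578M.
Column-greedy (each band in turn goes to its best remaining operator) gives $1995M, worse by 583.
Every other assignment is strictly worse.

Max total: $2578M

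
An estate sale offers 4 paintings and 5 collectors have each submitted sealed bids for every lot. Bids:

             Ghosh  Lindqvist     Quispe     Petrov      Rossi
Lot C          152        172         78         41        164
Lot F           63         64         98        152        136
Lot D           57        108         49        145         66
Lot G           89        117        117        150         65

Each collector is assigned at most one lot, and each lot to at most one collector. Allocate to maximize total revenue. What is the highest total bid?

Max total: $570

Optimal: Lindqvist→Lot C ($172), Rossi→Lot F ($136), Petrov→Lot D ($145), Quispe→Lot G ($117) — total 172+136+145+117 = $570.
Row-greedy (each collector in turn takes its best remaining lot) gives $512, worse by 58.
Next-best assignment: Ghosh→Lot C, Rossi→Lot F, Petrov→Lot D, Lindqvist→Lot G = $550.
Checked against all permutations: $570 is optimal.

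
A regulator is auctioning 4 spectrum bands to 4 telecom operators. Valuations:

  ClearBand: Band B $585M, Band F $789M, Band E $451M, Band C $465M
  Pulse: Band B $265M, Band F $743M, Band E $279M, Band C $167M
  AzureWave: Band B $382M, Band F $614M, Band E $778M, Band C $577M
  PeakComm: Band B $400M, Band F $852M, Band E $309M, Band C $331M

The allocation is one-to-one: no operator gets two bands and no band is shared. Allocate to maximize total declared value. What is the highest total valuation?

Optimal: ClearBand→Band B ($585M), Pulse→Band F ($743M), AzureWave→Band E ($778M), PeakComm→Band C ($331M) — total 585+743+778+331 = $2437M.
Row-greedy (each operator in turn takes its best remaining band) gives $2045M, worse by 392.
Next-best assignment: ClearBand→Band C, Pulse→Band F, AzureWave→Band E, PeakComm→Band B = $2386M.
Checked against all permutations: $2437M is optimal.

Maximum total: $2437M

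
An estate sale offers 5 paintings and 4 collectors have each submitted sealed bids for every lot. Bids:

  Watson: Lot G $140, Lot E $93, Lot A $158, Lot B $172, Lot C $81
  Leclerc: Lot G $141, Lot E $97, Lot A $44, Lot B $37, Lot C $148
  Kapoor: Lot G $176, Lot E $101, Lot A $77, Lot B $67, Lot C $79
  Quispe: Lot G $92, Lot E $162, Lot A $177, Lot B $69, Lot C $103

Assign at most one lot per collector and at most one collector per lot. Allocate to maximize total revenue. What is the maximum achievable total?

Treat this as an assignment problem: match each collector to one lot.
Optimal: Watson→Lot B ($172), Leclerc→Lot C ($148), Kapoor→Lot G ($176), Quispe→Lot A ($177) — total 172+148+176+177 = $673.
Column-greedy (each lot in turn goes to its best remaining collector) gives $533, worse by 140.
Next-best assignment: Watson→Lot B, Leclerc→Lot C, Kapoor→Lot G, Quispe→Lot E = $658.
Swapping Watson↔Leclerc (Watson→Lot C $81, Leclerc→Lot B $37) loses 202.
Every other assignment is strictly worse.

Max total: $673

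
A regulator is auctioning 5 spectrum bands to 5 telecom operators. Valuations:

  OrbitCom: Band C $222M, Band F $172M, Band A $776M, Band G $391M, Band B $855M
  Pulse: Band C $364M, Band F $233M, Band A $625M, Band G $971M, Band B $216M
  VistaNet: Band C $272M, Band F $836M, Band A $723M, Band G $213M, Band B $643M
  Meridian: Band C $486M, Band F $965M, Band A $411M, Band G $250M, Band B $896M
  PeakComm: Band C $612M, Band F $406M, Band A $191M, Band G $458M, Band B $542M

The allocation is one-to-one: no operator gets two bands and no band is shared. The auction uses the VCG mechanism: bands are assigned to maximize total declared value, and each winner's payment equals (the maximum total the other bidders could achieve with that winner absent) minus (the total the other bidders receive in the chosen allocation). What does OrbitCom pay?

OrbitCom pays $44M.

Efficient allocation: OrbitCom→Band B ($855M), Pulse→Band G ($971M), VistaNet→Band A ($723M), Meridian→Band F ($965M), PeakComm→Band C ($612M); total welfare W = $4126M.
OrbitCom receives Band B at value $855M, so the others get W − 855 = $3271M.
Without OrbitCom: best allocation of the remaining 4 bidders over all 5 bands is Pulse→Band G ($971M), VistaNet→Band F ($836M), Meridian→Band B ($896M), PeakComm→Band C ($612M), total $3315M.
VCG payment = (others' best without OrbitCom) − (others' welfare with OrbitCom) = 3315 − 3271 = $44M.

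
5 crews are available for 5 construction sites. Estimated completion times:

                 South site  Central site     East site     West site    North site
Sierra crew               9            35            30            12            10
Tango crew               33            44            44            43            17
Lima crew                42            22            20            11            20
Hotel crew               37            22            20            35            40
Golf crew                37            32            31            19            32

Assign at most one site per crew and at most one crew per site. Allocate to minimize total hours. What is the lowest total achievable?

Min total: 87 hours

This is the linear assignment problem.
Optimal: Sierra crew→South site (9 hours), Tango crew→North site (17 hours), Lima crew→Central site (22 hours), Hotel crew→East site (20 hours), Golf crew→West site (19 hours) — total 9+17+22+20+19 = 87 hours.
Min-entry greedy (repeatedly take the single cheapest remaining cell) gives 89 hours, worse by 2.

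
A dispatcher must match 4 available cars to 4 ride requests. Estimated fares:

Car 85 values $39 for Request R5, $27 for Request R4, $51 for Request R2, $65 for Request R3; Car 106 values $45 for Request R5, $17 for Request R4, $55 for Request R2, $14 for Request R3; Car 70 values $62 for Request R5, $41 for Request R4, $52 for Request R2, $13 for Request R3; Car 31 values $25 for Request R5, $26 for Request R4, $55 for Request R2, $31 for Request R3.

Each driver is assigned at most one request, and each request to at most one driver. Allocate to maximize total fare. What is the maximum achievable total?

Optimal: Car 85→Request R3 ($65), Car 106→Request R2 ($55), Car 70→Request R5 ($62), Car 31→Request R4 ($26) — total 65+55+62+26 = $208.
Column-greedy (each request in turn goes to its best remaining driver) gives $175, worse by 33.
Swapping Car 70↔Car 85 (Car 70→Request R3 $13, Car 85→Request R5 $39) loses 75.
No other one-to-one assignment exceeds $208.

Max total: $208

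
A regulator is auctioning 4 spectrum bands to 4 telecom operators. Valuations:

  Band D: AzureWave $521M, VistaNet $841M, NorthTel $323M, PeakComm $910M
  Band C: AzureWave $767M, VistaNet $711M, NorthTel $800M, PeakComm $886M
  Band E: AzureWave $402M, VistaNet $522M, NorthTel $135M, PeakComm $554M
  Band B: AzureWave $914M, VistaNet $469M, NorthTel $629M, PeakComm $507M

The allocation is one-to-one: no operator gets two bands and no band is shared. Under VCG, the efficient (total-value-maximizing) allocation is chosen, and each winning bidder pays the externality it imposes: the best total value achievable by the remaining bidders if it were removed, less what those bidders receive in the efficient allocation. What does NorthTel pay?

NorthTel pays $295M.

Efficient allocation: AzureWave→Band B ($914M), VistaNet→Band E ($522M), NorthTel→Band C ($800M), PeakComm→Band D ($910M); total welfare W = $3146M.
NorthTel receives Band C at value $800M, so the others get W − 800 = $2346M.
Without NorthTel: best allocation of the remaining 3 bidders over all 4 bands is AzureWave→Band B ($914M), VistaNet→Band D ($841M), PeakComm→Band C ($886M), total $2641M.
VCG payment = (others' best without NorthTel) − (others' welfare with NorthTel) = 2641 − 2346 = $295M.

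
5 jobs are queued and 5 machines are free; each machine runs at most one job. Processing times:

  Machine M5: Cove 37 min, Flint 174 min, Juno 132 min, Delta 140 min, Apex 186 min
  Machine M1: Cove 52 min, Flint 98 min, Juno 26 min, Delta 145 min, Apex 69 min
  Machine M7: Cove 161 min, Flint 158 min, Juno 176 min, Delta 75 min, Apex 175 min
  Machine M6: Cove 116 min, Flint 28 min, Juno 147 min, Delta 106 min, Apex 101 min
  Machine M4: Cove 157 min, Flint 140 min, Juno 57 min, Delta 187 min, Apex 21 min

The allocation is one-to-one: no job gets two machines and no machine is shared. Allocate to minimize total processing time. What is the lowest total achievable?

Treat this as an assignment problem: match each job to one machine.
Optimal: Cove→Machine M5 (37 min), Flint→Machine M6 (28 min), Juno→Machine M1 (26 min), Delta→Machine M7 (75 min), Apex→Machine M4 (21 min) — total 37+28+26+75+21 = 187 min.
Next-best assignment: Cove→Machine M5, Flint→Machine M6, Juno→Machine M4, Delta→Machine M7, Apex→Machine M1 = 266 min.
Swapping Apex↔Juno (Apex→Machine M1 69 min, Juno→Machine M4 57 min) adds 79.
Checked against all permutations: 187 min is optimal.

Min total: 187 min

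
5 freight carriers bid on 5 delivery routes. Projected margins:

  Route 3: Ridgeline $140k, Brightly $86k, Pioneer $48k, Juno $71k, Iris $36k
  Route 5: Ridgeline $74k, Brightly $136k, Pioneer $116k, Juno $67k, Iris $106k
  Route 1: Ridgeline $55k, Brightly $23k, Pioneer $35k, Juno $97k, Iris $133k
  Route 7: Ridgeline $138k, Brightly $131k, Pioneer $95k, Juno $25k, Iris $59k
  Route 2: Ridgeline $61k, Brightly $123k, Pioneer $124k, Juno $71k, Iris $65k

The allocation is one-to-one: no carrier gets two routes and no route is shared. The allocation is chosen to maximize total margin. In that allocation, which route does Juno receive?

Juno receives Route 3.

Optimal: Ridgeline→Route 7 ($138k), Brightly→Route 5 ($136k), Pioneer→Route 2 ($124k), Juno→Route 3 ($71k), Iris→Route 1 ($133k) — total 138+136+124+71+133 = $602k.
Row-greedy (each carrier in turn takes its best remaining route) gives $556k, worse by 46.
Next-best assignment: Ridgeline→Route 3, Brightly→Route 7, Pioneer→Route 2, Juno→Route 1, Iris→Route 5 = $598k.
Juno's own top route is Route 1 ($97k), but forcing Juno→Route 1 and reassigning the rest optimally gives only $598k — worse by 4.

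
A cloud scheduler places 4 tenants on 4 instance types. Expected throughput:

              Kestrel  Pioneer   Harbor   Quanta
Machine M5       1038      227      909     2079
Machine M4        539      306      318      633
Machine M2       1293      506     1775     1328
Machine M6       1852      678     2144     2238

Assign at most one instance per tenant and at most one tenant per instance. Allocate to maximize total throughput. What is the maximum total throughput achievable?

Maximum total: 6012 ops/s

This is a one-to-one assignment (maximum-weight bipartite matching).
Optimal: Kestrel→Machine M6 (1852 ops/s), Pioneer→Machine M4 (306 ops/s), Harbor→Machine M2 (1775 ops/s), Quanta→Machine M5 (2079 ops/s) — total 1852+306+1775+2079 = 6012 ops/s.
Swapping Kestrel↔Pioneer (Kestrel→Machine M4 539 ops/s, Pioneer→Machine M6 678 ops/s) loses 941.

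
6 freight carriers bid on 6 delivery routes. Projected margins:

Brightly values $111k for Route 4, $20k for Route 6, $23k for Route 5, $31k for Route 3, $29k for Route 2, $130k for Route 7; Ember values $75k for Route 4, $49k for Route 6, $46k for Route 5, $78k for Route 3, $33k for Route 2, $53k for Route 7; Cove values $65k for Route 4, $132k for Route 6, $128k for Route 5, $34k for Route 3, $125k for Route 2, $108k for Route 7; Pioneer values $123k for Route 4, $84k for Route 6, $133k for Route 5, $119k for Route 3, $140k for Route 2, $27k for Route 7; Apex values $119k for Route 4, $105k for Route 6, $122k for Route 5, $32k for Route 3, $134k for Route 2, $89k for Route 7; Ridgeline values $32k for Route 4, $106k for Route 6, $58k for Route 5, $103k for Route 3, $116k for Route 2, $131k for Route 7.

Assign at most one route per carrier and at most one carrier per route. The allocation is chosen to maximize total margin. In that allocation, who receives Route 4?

Brightly receives Route 4.

This is the linear assignment problem.
Optimal: Brightly→Route 4 ($111k), Ember→Route 3 ($78k), Cove→Route 6 ($132k), Pioneer→Route 5 ($133k), Apex→Route 2 ($134k), Ridgeline→Route 7 ($131k) — total 111+78+132+133+134+131 = $719k.
Max-entry greedy (repeatedly take the single best remaining cell) gives $714k, worse by 5.
Next-best assignment: Brightly→Route 4, Ember→Route 3, Cove→Route 6, Pioneer→Route 2, Apex→Route 5, Ridgeline→Route 7 = $714k.
No other one-to-one assignment exceeds $719k.
Brightly's own top route is Route 7 ($130k), but forcing Brightly→Route 7 and reassigning the rest optimally gives only $708k — worse by 11.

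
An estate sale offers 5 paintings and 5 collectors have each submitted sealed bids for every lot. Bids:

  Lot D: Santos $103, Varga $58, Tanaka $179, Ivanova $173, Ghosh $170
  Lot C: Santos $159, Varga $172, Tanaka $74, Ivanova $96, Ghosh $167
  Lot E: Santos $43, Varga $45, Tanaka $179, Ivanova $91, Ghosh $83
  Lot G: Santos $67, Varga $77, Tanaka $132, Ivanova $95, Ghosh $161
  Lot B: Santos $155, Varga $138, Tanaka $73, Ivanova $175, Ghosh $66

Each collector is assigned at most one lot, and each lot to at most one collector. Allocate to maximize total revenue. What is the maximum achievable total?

Optimal: Santos→Lot B ($155), Varga→Lot C ($172), Tanaka→Lot E ($179), Ivanova→Lot D ($173), Ghosh→Lot G ($161) — total 155+172+179+173+161 = $840.
Row-greedy (each collector in turn takes its best remaining lot) gives $654, worse by 186.

Max total: $840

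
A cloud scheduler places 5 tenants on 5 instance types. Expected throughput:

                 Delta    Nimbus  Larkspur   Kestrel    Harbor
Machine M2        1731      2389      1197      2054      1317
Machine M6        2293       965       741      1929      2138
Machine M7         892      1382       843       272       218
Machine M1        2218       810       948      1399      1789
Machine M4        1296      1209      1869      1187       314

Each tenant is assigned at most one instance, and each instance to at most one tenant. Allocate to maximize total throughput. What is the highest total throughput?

Max total: 9661 ops/s

Optimal: Delta→Machine M1 (2218 ops/s), Nimbus→Machine M7 (1382 ops/s), Larkspur→Machine M4 (1869 ops/s), Kestrel→Machine M2 (2054 ops/s), Harbor→Machine M6 (2138 ops/s) — total 2218+1382+1869+2054+2138 = 9661 ops/s.
Max-entry greedy (repeatedly take the single best remaining cell) gives 8612 ops/s, worse by 1049.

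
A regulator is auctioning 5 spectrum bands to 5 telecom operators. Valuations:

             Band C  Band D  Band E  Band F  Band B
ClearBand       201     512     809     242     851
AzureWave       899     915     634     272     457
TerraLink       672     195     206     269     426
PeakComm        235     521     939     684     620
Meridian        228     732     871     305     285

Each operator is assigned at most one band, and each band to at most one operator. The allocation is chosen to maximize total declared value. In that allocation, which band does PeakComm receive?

Optimal: ClearBand→Band B ($851M), AzureWave→Band D ($915M), TerraLink→Band C ($672M), PeakComm→Band F ($684M), Meridian→Band E ($871M) — total 851+915+672+684+871 = $3993M.
Row-greedy (each operator in turn takes its best remaining band) gives $3682M, worse by 311.
Next-best assignment: ClearBand→Band B, AzureWave→Band C, TerraLink→Band F, PeakComm→Band E, Meridian→Band D = $3690M.
Swapping AzureWave↔ClearBand (AzureWave→Band B $457M, ClearBand→Band D $512M) loses 797.
No other one-to-one assignment exceeds $3993M.
PeakComm's own top band is Band E ($939M), but forcing PeakComm→Band E and reassigning the rest optimally gives only $3690M — worse by 303.

PeakComm receives Band F.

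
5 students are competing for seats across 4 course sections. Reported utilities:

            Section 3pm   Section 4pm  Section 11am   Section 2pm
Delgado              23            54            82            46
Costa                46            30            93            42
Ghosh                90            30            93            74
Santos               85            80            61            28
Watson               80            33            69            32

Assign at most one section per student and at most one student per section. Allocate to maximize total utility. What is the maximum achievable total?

Maximum total: 327 points

Optimal: Watson→Section 3pm (80 points), Santos→Section 4pm (80 points), Costa→Section 11am (93 points), Ghosh→Section 2pm (74 points) — total 80+80+93+74 = 327 points.
Row-greedy (each student in turn takes its best remaining section) gives 282 points, worse by 45.
Next-best assignment: Watson→Section 3pm, Santos→Section 4pm, Delgado→Section 11am, Ghosh→Section 2pm = 316 points.
Every other assignment is strictly worse.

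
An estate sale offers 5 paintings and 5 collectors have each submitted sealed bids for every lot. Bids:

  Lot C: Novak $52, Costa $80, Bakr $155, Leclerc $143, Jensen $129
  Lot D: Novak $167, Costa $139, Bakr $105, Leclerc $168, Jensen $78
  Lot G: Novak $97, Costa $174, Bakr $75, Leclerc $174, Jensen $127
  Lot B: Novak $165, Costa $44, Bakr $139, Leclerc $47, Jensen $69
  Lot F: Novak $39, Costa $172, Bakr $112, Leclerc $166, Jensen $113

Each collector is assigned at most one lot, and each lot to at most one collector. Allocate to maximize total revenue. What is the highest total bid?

Maximum total: $787

Optimal: Novak→Lot B ($165), Costa→Lot F ($172), Bakr→Lot C ($155), Leclerc→Lot D ($168), Jensen→Lot G ($127) — total 165+172+155+168+127 = $787.
Max-entry greedy (repeatedly take the single best remaining cell) gives $775, worse by 12.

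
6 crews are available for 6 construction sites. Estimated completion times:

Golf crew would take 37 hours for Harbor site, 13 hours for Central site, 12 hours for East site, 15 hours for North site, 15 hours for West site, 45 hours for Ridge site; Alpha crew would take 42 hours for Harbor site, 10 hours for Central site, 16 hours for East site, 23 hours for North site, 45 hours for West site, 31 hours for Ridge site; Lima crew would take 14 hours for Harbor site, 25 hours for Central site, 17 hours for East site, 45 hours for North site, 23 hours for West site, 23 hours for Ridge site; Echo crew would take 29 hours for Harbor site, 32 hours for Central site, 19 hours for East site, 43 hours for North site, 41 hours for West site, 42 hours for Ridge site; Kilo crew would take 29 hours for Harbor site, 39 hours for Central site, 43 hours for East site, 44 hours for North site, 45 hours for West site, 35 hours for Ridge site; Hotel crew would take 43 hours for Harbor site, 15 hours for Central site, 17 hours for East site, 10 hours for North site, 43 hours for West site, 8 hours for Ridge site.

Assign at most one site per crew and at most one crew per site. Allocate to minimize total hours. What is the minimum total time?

Optimal: Golf crew→West site (15 hours), Alpha crew→Central site (10 hours), Lima crew→Harbor site (14 hours), Echo crew→East site (19 hours), Kilo crew→Ridge site (35 hours), Hotel crew→North site (10 hours) — total 15+10+14+19+35+10 = 103 hours.
Column-greedy (each site in turn goes to its cheapest remaining crew) gives 122 hours, worse by 19.
Next-best assignment: Golf crew→North site, Alpha crew→Central site, Lima crew→West site, Echo crew→East site, Kilo crew→Harbor site, Hotel crew→Ridge site = 104 hours.

Minimum total: 103 hours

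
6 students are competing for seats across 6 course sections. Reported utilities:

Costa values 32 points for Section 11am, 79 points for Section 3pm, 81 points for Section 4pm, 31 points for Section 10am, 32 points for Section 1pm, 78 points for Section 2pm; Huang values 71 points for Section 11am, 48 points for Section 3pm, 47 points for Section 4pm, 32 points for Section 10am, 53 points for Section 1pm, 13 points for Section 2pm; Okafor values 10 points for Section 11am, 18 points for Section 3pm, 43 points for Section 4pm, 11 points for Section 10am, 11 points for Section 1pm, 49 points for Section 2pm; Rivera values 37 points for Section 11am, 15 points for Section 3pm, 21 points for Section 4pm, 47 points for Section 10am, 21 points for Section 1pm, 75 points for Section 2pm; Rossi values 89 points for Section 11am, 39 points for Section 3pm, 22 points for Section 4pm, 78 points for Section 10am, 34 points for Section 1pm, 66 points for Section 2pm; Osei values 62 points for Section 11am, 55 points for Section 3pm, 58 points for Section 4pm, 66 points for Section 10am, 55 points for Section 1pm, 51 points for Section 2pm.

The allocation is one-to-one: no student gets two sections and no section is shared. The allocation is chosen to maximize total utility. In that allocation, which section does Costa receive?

Optimal: Costa→Section 3pm (79 points), Huang→Section 1pm (53 points), Okafor→Section 4pm (43 points), Rivera→Section 2pm (75 points), Rossi→Section 11am (89 points), Osei→Section 10am (66 points) — total 79+53+43+75+89+66 = 405 points.
Max-entry greedy (repeatedly take the single best remaining cell) gives 382 points, worse by 23.
Next-best assignment: Costa→Section 3pm, Huang→Section 11am, Okafor→Section 4pm, Rivera→Section 2pm, Rossi→Section 10am, Osei→Section 1pm = 401 points.
No other one-to-one assignment exceeds 405 points.
Costa's own top section is Section 4pm (81 points), but forcing Costa→Section 4pm and reassigning the rest optimally gives only 382 points — worse by 23.

Costa receives Section 3pm.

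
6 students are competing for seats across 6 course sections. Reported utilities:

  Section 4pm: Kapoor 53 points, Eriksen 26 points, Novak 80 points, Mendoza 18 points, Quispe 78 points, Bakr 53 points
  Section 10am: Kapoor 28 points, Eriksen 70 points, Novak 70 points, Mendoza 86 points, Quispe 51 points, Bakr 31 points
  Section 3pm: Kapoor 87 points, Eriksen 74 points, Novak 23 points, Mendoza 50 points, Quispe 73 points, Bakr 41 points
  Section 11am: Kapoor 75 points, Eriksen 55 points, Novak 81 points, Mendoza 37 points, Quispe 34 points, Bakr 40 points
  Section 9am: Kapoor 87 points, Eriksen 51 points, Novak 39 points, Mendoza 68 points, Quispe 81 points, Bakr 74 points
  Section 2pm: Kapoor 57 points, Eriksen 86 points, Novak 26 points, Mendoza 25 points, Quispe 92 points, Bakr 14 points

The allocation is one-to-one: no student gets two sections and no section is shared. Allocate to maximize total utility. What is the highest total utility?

Maximum total: 492 points

Optimal: Kapoor→Section 3pm (87 points), Eriksen→Section 2pm (86 points), Novak→Section 11am (81 points), Mendoza→Section 10am (86 points), Quispe→Section 4pm (78 points), Bakr→Section 9am (74 points) — total 87+86+81+86+78+74 = 492 points.
Column-greedy (each section in turn goes to its best remaining student) gives 403 points, worse by 89.
Next-best assignment: Kapoor→Section 11am, Eriksen→Section 3pm, Novak→Section 4pm, Mendoza→Section 10am, Quispe→Section 2pm, Bakr→Section 9am = 481 points.
No other one-to-one assignment exceeds 492 points.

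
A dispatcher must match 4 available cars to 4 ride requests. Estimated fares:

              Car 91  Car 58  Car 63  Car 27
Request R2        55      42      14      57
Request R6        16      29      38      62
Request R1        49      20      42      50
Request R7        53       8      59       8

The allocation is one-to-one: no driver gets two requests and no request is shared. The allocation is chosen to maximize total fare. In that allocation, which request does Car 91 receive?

Optimal: Car 91→Request R1 ($49), Car 58→Request R2 ($42), Car 63→Request R7 ($59), Car 27→Request R6 ($62) — total 49+42+59+62 = $212.
No other one-to-one assignment exceeds $212.
Car 91's own top request is Request R2 ($55), but forcing Car 91→Request R2 and reassigning the rest optimally gives only $196 — worse by 16.

Car 91 receives Request R1.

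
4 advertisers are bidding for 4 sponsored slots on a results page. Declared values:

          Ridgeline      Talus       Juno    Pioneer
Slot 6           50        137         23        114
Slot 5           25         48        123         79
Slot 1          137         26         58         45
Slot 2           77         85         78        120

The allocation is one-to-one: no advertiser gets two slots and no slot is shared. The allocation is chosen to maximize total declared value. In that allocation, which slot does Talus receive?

Talus receives Slot 6.

Optimal: Ridgeline→Slot 1 ($137), Talus→Slot 6 ($137), Juno→Slot 5 ($123), Pioneer→Slot 2 ($120) — total 137+137+123+120 = $517.
Next-best assignment: Ridgeline→Slot 1, Talus→Slot 2, Juno→Slot 5, Pioneer→Slot 6 = $459.
No other one-to-one assignment exceeds $517.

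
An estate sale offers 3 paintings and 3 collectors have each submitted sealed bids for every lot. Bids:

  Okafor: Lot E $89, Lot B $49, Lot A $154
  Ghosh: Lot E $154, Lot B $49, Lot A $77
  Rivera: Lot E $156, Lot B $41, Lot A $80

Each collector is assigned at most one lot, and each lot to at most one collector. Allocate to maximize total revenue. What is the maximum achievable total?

Maximum total: $359

Treat this as an assignment problem: match each collector to one lot.
Optimal: Okafor→Lot A ($154), Ghosh→Lot B ($49), Rivera→Lot E ($156) — total 154+49+156 = $359.
Column-greedy (each lot in turn goes to its best remaining collector) gives $282, worse by 77.
Every other assignment is strictly worse.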